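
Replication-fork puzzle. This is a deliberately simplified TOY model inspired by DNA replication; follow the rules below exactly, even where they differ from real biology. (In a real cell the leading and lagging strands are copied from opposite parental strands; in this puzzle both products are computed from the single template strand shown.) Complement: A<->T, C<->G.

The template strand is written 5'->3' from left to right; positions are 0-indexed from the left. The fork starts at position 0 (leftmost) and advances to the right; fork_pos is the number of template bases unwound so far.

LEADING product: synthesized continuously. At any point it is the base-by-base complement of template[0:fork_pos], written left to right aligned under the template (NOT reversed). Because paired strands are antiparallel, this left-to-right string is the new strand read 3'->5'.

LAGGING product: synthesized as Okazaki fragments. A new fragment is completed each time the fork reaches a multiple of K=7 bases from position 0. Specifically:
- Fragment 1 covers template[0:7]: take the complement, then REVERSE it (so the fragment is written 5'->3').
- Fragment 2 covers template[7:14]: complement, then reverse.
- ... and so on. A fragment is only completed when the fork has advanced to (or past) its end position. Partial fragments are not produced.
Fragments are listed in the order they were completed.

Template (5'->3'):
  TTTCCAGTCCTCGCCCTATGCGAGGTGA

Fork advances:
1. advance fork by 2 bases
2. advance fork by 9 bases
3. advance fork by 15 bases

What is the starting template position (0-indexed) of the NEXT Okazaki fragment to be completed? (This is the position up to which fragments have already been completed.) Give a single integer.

Step 1: advance 2 -> fork_pos = 0 + 2 = 2. Next multiple of 7 is 7 (not reached); still 0 fragment(s).
Step 2: advance 9 -> fork_pos = 2 + 9 = 11. Reached multiple(s) of 7: 7 -> fragment 1 completed (1 total).
Step 3: advance 15 -> fork_pos = 11 + 15 = 26. Reached multiple(s) of 7: 14, 21 -> fragments 2-3 completed (3 total).
3 fragment(s) completed, covering template[0:21] (3 x 7 = 21). The next fragment, fragment 4, covers template[21:28], so it starts at position 21.

Answer: 21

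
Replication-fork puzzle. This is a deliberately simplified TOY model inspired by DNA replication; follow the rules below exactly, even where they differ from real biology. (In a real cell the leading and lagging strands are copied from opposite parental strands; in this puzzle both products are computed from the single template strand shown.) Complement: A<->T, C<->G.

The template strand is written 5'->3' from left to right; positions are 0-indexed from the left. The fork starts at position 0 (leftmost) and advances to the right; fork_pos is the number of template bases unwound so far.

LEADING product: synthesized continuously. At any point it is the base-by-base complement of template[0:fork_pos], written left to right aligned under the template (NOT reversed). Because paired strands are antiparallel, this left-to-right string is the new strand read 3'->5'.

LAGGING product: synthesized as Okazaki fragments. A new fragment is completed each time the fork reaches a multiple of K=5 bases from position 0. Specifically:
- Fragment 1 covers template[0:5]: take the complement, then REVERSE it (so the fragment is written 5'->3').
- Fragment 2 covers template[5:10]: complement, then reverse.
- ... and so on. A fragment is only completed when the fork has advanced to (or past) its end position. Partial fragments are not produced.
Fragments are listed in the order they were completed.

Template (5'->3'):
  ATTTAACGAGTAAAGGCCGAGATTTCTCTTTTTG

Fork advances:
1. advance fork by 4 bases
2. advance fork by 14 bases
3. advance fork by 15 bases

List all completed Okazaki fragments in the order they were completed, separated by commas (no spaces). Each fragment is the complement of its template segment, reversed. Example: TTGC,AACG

Step 1: advance 4 -> fork_pos = 0 + 4 = 4. Next multiple of 5 is 5 (not reached); still 0 fragment(s).
Step 2: advance 14 -> fork_pos = 4 + 14 = 18. Reached multiple(s) of 5: 5, 10, 15 -> fragments 1-3 completed (3 total).
Step 3: advance 15 -> fork_pos = 18 + 15 = 33. Reached multiple(s) of 5: 20, 25, 30 -> fragments 4-6 completed (6 total).
Final fork_pos = 33, so 6 fragment(s) are complete. Build each: template segment -> complement -> reverse.
Fragment 1: template[0:5] = ATTTA -> complement TAAAT -> reversed TAAAT
Fragment 2: template[5:10] = ACGAG -> complement TGCTC -> reversed CTCGT
Fragment 3: template[10:15] = TAAAG -> complement ATTTC -> reversed CTTTA
Fragment 4: template[15:20] = GCCGA -> complement CGGCT -> reversed TCGGC
Fragment 5: template[20:25] = GATTT -> complement CTAAA -> reversed AAATC
Fragment 6: template[25:30] = CTCTT -> complement GAGAA -> reversed AAGAG

Answer: TAAAT,CTCGT,CTTTA,TCGGC,AAATC,AAGAG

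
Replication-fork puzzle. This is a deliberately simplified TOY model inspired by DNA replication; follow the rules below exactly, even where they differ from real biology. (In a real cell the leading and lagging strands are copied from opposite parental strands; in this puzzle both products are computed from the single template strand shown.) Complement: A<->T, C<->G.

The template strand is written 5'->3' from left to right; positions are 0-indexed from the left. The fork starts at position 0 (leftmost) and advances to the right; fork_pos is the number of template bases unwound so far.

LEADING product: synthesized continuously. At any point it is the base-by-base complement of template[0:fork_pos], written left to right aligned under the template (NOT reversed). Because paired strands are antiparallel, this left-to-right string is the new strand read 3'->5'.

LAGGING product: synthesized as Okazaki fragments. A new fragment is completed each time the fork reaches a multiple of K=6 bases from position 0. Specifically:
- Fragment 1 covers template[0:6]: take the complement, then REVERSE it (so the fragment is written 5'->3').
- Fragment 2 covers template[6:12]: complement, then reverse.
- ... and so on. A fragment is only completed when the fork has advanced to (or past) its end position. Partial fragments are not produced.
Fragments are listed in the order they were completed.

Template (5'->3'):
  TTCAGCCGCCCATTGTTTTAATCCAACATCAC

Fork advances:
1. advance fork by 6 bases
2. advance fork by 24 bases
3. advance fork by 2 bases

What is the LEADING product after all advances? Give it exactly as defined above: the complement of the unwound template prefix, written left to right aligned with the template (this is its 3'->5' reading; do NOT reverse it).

Step 1: advance 6 -> fork_pos = 0 + 6 = 6.
Step 2: advance 24 -> fork_pos = 6 + 24 = 30.
Step 3: advance 2 -> fork_pos = 30 + 2 = 32.
Unwound prefix: template[0:32] = TTCAGCCGCCCATTGTTTTAATCCAACATCAC
Complement it base by base (A<->T, C<->G), keeping left-to-right order:
  [0:5] TTCAG -> AAGTC
  [5:10] CCGCC -> GGCGG
  [10:15] CATTG -> GTAAC
  [15:20] TTTTA -> AAAAT
  [20:25] ATCCA -> TAGGT
  [25:30] ACATC -> TGTAG
  [30:32] AC -> TG
Concatenate: AAGTCGGCGGGTAACAAAATTAGGTTGTAGTG (length 32; written aligned with the template, i.e. 3'->5').

Answer: AAGTCGGCGGGTAACAAAATTAGGTTGTAGTG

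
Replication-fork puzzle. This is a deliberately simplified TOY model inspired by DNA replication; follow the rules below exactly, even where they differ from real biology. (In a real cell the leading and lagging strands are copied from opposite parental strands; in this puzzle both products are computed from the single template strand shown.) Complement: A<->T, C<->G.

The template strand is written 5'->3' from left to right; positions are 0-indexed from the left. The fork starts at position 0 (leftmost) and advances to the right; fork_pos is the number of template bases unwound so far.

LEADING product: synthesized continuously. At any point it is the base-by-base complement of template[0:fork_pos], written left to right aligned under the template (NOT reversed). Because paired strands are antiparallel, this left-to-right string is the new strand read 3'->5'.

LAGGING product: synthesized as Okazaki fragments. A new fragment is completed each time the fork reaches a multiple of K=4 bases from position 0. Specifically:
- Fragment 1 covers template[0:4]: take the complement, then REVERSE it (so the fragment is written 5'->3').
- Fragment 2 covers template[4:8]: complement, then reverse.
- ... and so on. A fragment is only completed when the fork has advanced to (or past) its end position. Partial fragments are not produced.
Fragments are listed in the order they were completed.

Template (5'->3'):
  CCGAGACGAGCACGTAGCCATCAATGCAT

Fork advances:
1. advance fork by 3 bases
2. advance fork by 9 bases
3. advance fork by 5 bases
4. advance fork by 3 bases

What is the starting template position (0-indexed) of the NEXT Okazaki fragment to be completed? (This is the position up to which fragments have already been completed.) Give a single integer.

Step 1: advance 3 -> fork_pos = 0 + 3 = 3. Next multiple of 4 is 4 (not reached); still 0 fragment(s).
Step 2: advance 9 -> fork_pos = 3 + 9 = 12. Reached multiple(s) of 4: 4, 8, 12 -> fragments 1-3 completed (3 total).
Step 3: advance 5 -> fork_pos = 12 + 5 = 17. Reached multiple(s) of 4: 16 -> fragment 4 completed (4 total).
Step 4: advance 3 -> fork_pos = 17 + 3 = 20. Reached multiple(s) of 4: 20 -> fragment 5 completed (5 total).
5 fragment(s) completed, covering template[0:20] (5 x 4 = 20). The next fragment, fragment 6, covers template[20:24], so it starts at position 20.

Answer: 20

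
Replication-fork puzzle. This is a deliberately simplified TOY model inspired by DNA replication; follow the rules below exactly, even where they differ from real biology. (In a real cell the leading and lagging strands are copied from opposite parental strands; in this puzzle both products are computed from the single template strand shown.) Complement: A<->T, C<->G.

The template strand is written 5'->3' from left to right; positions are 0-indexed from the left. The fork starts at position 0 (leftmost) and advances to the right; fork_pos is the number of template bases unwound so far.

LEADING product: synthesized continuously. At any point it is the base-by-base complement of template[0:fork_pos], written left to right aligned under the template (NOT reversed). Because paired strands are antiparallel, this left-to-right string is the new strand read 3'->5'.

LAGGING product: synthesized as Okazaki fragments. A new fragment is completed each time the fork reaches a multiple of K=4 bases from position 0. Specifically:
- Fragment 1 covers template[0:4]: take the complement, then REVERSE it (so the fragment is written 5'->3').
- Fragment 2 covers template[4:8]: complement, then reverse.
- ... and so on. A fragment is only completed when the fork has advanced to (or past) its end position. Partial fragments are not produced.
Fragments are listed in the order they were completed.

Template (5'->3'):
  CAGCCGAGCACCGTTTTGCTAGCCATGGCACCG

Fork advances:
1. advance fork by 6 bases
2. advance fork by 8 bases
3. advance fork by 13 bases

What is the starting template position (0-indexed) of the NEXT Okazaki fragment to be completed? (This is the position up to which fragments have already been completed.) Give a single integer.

Step 1: advance 6 -> fork_pos = 0 + 6 = 6. Reached multiple(s) of 4: 4 -> fragment 1 completed (1 total).
Step 2: advance 8 -> fork_pos = 6 + 8 = 14. Reached multiple(s) of 4: 8, 12 -> fragments 2-3 completed (3 total).
Step 3: advance 13 -> fork_pos = 14 + 13 = 27. Reached multiple(s) of 4: 16, 20, 24 -> fragments 4-6 completed (6 total).
6 fragment(s) completed, covering template[0:24] (6 x 4 = 24). The next fragment, fragment 7, covers template[24:28], so it starts at position 24.

Answer: 24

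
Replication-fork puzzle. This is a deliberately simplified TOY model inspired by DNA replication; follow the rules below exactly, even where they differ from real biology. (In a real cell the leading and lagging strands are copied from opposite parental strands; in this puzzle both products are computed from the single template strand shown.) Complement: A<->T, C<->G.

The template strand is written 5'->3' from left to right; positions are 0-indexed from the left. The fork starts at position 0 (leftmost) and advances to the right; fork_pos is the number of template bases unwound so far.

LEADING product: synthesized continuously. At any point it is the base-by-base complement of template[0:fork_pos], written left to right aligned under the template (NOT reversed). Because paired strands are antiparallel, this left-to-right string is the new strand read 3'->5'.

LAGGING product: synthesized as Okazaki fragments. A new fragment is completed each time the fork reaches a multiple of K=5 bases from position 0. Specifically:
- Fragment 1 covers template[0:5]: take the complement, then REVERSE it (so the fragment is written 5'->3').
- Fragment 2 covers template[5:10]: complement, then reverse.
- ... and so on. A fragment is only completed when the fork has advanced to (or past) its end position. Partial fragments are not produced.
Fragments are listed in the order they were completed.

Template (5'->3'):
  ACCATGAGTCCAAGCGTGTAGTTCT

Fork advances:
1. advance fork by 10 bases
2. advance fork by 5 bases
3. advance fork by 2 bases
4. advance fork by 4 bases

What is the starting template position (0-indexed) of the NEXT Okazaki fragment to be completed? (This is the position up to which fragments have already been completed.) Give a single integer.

Answer: 20

Derivation:
Step 1: advance 10 -> fork_pos = 0 + 10 = 10. Reached multiple(s) of 5: 5, 10 -> fragments 1-2 completed (2 total).
Step 2: advance 5 -> fork_pos = 10 + 5 = 15. Reached multiple(s) of 5: 15 -> fragment 3 completed (3 total).
Step 3: advance 2 -> fork_pos = 15 + 2 = 17. Next multiple of 5 is 20 (not reached); still 3 fragment(s).
Step 4: advance 4 -> fork_pos = 17 + 4 = 21. Reached multiple(s) of 5: 20 -> fragment 4 completed (4 total).
4 fragment(s) completed, covering template[0:20] (4 x 5 = 20). The next fragment, fragment 5, covers template[20:25], so it starts at position 20.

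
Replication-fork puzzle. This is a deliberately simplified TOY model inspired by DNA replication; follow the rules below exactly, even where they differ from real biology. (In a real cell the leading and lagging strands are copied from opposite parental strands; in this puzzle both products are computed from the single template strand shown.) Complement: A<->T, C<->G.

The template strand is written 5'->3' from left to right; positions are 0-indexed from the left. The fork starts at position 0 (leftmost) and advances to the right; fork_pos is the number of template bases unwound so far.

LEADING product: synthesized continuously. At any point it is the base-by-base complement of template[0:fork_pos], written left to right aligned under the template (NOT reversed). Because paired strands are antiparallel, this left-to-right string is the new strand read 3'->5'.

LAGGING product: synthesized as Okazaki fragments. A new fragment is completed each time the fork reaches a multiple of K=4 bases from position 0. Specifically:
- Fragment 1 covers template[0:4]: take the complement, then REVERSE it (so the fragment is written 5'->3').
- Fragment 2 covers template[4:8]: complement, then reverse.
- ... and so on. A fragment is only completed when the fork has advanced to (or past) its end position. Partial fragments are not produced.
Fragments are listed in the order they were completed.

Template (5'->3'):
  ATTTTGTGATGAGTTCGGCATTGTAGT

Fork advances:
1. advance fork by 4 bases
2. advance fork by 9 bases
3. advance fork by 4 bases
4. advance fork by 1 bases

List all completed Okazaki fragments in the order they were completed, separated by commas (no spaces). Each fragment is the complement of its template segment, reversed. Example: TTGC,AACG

Answer: AAAT,CACA,TCAT,GAAC

Derivation:
Step 1: advance 4 -> fork_pos = 0 + 4 = 4. Reached multiple(s) of 4: 4 -> fragment 1 completed (1 total).
Step 2: advance 9 -> fork_pos = 4 + 9 = 13. Reached multiple(s) of 4: 8, 12 -> fragments 2-3 completed (3 total).
Step 3: advance 4 -> fork_pos = 13 + 4 = 17. Reached multiple(s) of 4: 16 -> fragment 4 completed (4 total).
Step 4: advance 1 -> fork_pos = 17 + 1 = 18. Next multiple of 4 is 20 (not reached); still 4 fragment(s).
Final fork_pos = 18, so 4 fragment(s) are complete. Build each: template segment -> complement -> reverse.
Fragment 1: template[0:4] = ATTT -> complement TAAA -> reversed AAAT
Fragment 2: template[4:8] = TGTG -> complement ACAC -> reversed CACA
Fragment 3: template[8:12] = ATGA -> complement TACT -> reversed TCAT
Fragment 4: template[12:16] = GTTC -> complement CAAG -> reversed GAAC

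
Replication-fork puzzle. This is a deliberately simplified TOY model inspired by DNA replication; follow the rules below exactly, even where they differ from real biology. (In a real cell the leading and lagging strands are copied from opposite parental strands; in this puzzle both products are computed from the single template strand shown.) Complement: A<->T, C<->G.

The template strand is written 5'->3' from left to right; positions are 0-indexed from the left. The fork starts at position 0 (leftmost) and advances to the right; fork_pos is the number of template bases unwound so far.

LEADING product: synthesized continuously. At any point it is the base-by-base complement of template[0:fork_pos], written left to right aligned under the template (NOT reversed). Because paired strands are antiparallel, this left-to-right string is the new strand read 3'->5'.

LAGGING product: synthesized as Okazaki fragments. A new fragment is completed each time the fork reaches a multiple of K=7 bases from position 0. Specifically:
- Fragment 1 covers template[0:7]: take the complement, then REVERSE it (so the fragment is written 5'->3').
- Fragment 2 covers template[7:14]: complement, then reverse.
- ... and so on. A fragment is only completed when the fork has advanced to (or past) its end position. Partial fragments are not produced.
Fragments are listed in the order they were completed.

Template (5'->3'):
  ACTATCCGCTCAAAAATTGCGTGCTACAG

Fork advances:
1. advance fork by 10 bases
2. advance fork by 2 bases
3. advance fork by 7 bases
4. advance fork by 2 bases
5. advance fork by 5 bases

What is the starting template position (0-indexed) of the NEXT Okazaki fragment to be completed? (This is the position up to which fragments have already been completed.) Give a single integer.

Step 1: advance 10 -> fork_pos = 0 + 10 = 10. Reached multiple(s) of 7: 7 -> fragment 1 completed (1 total).
Step 2: advance 2 -> fork_pos = 10 + 2 = 12. Next multiple of 7 is 14 (not reached); still 1 fragment(s).
Step 3: advance 7 -> fork_pos = 12 + 7 = 19. Reached multiple(s) of 7: 14 -> fragment 2 completed (2 total).
Step 4: advance 2 -> fork_pos = 19 + 2 = 21. Reached multiple(s) of 7: 21 -> fragment 3 completed (3 total).
Step 5: advance 5 -> fork_pos = 21 + 5 = 26. Next multiple of 7 is 28 (not reached); still 3 fragment(s).
3 fragment(s) completed, covering template[0:21] (3 x 7 = 21). The next fragment, fragment 4, covers template[21:28], so it starts at position 21.

Answer: 21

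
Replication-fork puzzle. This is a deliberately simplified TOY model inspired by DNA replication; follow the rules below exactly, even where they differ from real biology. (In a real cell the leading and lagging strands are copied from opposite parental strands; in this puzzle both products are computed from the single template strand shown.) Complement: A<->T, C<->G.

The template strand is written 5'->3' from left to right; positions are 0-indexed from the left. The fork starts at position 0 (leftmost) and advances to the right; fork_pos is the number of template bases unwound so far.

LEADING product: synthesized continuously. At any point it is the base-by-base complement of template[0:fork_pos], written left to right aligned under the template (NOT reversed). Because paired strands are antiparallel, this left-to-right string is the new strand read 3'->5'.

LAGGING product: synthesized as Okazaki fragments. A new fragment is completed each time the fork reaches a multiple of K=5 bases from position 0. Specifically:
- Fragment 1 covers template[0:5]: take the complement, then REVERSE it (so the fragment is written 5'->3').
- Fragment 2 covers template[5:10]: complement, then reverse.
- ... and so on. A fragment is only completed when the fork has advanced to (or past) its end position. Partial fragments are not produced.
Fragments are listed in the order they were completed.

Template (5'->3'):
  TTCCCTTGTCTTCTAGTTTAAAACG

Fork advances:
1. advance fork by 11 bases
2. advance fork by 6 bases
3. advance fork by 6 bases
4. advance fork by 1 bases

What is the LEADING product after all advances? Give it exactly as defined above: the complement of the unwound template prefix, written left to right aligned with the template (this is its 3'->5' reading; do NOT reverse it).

Step 1: advance 11 -> fork_pos = 0 + 11 = 11.
Step 2: advance 6 -> fork_pos = 11 + 6 = 17.
Step 3: advance 6 -> fork_pos = 17 + 6 = 23.
Step 4: advance 1 -> fork_pos = 23 + 1 = 24.
Unwound prefix: template[0:24] = TTCCCTTGTCTTCTAGTTTAAAAC
Complement it base by base (A<->T, C<->G), keeping left-to-right order:
  [0:5] TTCCC -> AAGGG
  [5:10] TTGTC -> AACAG
  [10:15] TTCTA -> AAGAT
  [15:20] GTTTA -> CAAAT
  [20:24] AAAC -> TTTG
Concatenate: AAGGGAACAGAAGATCAAATTTTG (length 24; written aligned with the template, i.e. 3'->5').

Answer: AAGGGAACAGAAGATCAAATTTTG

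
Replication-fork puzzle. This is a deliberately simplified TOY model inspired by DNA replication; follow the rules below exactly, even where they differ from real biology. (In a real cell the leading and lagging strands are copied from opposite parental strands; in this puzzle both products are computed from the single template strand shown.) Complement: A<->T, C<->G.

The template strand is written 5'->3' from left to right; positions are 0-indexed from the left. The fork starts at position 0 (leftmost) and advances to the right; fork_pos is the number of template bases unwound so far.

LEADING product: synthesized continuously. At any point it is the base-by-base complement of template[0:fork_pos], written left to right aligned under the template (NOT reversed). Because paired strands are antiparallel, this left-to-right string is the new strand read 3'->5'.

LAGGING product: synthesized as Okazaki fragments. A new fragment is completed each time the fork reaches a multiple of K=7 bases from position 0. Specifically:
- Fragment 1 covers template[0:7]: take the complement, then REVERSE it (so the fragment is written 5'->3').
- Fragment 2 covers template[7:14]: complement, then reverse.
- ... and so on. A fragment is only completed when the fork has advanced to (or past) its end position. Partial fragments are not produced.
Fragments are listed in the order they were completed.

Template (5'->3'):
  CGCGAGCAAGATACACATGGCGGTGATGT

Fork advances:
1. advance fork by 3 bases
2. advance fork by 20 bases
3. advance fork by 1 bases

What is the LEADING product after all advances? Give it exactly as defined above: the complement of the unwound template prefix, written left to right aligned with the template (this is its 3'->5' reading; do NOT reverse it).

Answer: GCGCTCGTTCTATGTGTACCGCCA

Derivation:
Step 1: advance 3 -> fork_pos = 0 + 3 = 3.
Step 2: advance 20 -> fork_pos = 3 + 20 = 23.
Step 3: advance 1 -> fork_pos = 23 + 1 = 24.
Unwound prefix: template[0:24] = CGCGAGCAAGATACACATGGCGGT
Complement it base by base (A<->T, C<->G), keeping left-to-right order:
  [0:5] CGCGA -> GCGCT
  [5:10] GCAAG -> CGTTC
  [10:15] ATACA -> TATGT
  [15:20] CATGG -> GTACC
  [20:24] CGGT -> GCCA
Concatenate: GCGCTCGTTCTATGTGTACCGCCA (length 24; written aligned with the template, i.e. 3'->5').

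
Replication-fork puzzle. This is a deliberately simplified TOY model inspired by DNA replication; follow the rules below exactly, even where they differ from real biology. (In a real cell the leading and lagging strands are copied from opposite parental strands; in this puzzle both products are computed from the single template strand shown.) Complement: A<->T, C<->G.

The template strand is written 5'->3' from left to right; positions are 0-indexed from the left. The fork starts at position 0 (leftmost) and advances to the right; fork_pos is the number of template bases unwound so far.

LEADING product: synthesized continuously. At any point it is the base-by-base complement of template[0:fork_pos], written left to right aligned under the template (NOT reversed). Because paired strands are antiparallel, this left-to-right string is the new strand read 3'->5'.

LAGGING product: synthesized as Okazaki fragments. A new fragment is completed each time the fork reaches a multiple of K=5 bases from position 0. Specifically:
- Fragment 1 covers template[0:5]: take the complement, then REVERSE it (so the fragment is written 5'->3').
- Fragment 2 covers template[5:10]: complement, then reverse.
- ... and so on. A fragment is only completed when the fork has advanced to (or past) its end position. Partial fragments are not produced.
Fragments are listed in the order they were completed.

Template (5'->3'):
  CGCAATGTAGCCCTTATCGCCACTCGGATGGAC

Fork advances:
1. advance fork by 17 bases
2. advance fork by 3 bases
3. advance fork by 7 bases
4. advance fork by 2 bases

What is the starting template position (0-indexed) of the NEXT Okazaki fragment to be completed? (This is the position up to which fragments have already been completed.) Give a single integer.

Step 1: advance 17 -> fork_pos = 0 + 17 = 17. Reached multiple(s) of 5: 5, 10, 15 -> fragments 1-3 completed (3 total).
Step 2: advance 3 -> fork_pos = 17 + 3 = 20. Reached multiple(s) of 5: 20 -> fragment 4 completed (4 total).
Step 3: advance 7 -> fork_pos = 20 + 7 = 27. Reached multiple(s) of 5: 25 -> fragment 5 completed (5 total).
Step 4: advance 2 -> fork_pos = 27 + 2 = 29. Next multiple of 5 is 30 (not reached); still 5 fragment(s).
5 fragment(s) completed, covering template[0:25] (5 x 5 = 25). The next fragment, fragment 6, covers template[25:30], so it starts at position 25.

Answer: 25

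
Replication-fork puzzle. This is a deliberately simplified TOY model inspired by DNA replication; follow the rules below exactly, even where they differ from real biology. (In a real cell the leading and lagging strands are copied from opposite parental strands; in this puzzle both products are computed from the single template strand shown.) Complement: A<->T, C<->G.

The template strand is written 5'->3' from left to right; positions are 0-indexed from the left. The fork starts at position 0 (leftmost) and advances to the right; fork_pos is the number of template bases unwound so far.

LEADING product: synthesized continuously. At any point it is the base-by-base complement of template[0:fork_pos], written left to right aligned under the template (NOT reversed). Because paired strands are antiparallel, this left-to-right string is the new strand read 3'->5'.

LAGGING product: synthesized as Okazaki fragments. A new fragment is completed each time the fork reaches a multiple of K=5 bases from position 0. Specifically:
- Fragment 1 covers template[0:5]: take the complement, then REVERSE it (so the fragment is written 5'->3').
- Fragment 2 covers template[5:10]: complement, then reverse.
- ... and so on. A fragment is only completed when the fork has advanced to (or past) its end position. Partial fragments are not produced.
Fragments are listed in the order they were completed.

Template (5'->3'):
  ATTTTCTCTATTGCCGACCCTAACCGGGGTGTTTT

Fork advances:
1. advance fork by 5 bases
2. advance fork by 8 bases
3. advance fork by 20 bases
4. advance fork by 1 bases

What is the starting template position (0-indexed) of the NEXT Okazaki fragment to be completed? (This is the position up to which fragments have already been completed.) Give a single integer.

Answer: 30

Derivation:
Step 1: advance 5 -> fork_pos = 0 + 5 = 5. Reached multiple(s) of 5: 5 -> fragment 1 completed (1 total).
Step 2: advance 8 -> fork_pos = 5 + 8 = 13. Reached multiple(s) of 5: 10 -> fragment 2 completed (2 total).
Step 3: advance 20 -> fork_pos = 13 + 20 = 33. Reached multiple(s) of 5: 15, 20, 25, 30 -> fragments 3-6 completed (6 total).
Step 4: advance 1 -> fork_pos = 33 + 1 = 34. Next multiple of 5 is 35 (not reached); still 6 fragment(s).
6 fragment(s) completed, covering template[0:30] (6 x 5 = 30). The next fragment, fragment 7, covers template[30:35], so it starts at position 30.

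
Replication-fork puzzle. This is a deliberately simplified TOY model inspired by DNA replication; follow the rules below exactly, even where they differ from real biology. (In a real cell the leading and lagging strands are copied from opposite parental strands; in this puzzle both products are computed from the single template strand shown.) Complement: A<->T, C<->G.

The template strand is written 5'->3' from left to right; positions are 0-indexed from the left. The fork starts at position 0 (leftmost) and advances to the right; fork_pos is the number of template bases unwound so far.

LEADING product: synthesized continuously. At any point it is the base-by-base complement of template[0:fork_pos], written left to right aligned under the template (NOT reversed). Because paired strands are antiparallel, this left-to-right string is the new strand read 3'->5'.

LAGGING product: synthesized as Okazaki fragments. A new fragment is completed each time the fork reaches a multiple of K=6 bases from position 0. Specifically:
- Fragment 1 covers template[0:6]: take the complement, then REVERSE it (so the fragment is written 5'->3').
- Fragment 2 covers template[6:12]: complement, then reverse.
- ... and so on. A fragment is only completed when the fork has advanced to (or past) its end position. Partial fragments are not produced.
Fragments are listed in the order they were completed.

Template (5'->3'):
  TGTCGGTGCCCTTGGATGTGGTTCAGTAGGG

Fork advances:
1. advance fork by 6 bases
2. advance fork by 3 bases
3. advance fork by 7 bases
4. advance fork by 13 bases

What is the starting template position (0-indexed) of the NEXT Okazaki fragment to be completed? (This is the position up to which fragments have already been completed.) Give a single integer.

Answer: 24

Derivation:
Step 1: advance 6 -> fork_pos = 0 + 6 = 6. Reached multiple(s) of 6: 6 -> fragment 1 completed (1 total).
Step 2: advance 3 -> fork_pos = 6 + 3 = 9. Next multiple of 6 is 12 (not reached); still 1 fragment(s).
Step 3: advance 7 -> fork_pos = 9 + 7 = 16. Reached multiple(s) of 6: 12 -> fragment 2 completed (2 total).
Step 4: advance 13 -> fork_pos = 16 + 13 = 29. Reached multiple(s) of 6: 18, 24 -> fragments 3-4 completed (4 total).
4 fragment(s) completed, covering template[0:24] (4 x 6 = 24). The next fragment, fragment 5, covers template[24:30], so it starts at position 24.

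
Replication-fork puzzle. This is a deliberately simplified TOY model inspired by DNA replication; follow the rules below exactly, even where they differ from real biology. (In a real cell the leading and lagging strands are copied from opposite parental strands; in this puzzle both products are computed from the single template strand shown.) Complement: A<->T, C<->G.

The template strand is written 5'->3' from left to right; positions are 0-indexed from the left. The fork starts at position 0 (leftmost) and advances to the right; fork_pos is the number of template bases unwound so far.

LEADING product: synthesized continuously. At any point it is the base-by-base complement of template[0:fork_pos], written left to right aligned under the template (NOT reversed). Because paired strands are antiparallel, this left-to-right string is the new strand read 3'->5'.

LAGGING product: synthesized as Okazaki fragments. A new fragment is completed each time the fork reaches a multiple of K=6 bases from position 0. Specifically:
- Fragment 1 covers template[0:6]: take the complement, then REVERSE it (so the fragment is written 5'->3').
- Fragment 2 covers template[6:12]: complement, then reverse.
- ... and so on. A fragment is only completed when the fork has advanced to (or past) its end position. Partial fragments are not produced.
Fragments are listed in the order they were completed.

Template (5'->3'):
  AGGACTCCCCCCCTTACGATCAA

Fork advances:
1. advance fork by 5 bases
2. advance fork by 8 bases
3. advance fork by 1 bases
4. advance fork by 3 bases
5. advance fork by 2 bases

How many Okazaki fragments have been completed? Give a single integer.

Step 1: advance 5 -> fork_pos = 0 + 5 = 5. Next multiple of 6 is 6 (not reached); still 0 fragment(s).
Step 2: advance 8 -> fork_pos = 5 + 8 = 13. Reached multiple(s) of 6: 6, 12 -> fragments 1-2 completed (2 total).
Step 3: advance 1 -> fork_pos = 13 + 1 = 14. Next multiple of 6 is 18 (not reached); still 2 fragment(s).
Step 4: advance 3 -> fork_pos = 14 + 3 = 17. Next multiple of 6 is 18 (not reached); still 2 fragment(s).
Step 5: advance 2 -> fork_pos = 17 + 2 = 19. Reached multiple(s) of 6: 18 -> fragment 3 completed (3 total).
Check: final fork_pos = 19; the multiples of 6 that are <= 19 are 6..18 -> 19 // 6 = 3 completed fragment(s).

Answer: 3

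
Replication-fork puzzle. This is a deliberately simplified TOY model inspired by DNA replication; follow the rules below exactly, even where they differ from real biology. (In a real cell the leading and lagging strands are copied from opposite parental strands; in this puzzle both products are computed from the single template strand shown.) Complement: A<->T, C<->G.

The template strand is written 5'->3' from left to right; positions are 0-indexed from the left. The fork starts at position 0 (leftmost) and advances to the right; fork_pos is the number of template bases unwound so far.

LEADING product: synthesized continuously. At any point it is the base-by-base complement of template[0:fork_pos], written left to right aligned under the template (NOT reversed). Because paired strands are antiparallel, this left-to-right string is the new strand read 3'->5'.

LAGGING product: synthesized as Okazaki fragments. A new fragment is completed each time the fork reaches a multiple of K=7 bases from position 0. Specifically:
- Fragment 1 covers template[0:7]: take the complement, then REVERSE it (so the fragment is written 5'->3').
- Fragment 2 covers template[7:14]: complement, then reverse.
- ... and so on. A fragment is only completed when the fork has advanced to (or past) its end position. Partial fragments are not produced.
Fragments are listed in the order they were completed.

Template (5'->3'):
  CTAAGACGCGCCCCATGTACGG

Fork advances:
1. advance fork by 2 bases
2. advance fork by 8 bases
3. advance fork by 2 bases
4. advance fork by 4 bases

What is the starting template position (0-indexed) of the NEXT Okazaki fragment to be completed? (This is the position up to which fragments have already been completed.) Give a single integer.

Step 1: advance 2 -> fork_pos = 0 + 2 = 2. Next multiple of 7 is 7 (not reached); still 0 fragment(s).
Step 2: advance 8 -> fork_pos = 2 + 8 = 10. Reached multiple(s) of 7: 7 -> fragment 1 completed (1 total).
Step 3: advance 2 -> fork_pos = 10 + 2 = 12. Next multiple of 7 is 14 (not reached); still 1 fragment(s).
Step 4: advance 4 -> fork_pos = 12 + 4 = 16. Reached multiple(s) of 7: 14 -> fragment 2 completed (2 total).
2 fragment(s) completed, covering template[0:14] (2 x 7 = 14). The next fragment, fragment 3, covers template[14:21], so it starts at position 14.

Answer: 14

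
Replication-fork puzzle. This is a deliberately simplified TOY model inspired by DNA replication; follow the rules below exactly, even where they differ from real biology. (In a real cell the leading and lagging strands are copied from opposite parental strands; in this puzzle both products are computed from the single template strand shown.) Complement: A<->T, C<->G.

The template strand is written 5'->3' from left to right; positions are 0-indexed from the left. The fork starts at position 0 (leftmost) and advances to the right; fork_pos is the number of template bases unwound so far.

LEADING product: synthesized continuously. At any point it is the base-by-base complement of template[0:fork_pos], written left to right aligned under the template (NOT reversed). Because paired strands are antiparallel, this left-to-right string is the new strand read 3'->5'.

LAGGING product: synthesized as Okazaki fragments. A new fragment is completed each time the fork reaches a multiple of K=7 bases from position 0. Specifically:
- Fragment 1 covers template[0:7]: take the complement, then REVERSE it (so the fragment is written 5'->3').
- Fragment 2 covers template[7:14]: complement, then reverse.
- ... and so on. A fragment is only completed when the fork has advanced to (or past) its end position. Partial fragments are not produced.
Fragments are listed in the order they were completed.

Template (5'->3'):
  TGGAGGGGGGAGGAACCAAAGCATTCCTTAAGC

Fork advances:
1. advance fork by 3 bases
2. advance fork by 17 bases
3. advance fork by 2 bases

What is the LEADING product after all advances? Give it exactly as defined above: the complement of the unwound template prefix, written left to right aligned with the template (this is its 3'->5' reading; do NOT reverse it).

Answer: ACCTCCCCCCTCCTTGGTTTCG

Derivation:
Step 1: advance 3 -> fork_pos = 0 + 3 = 3.
Step 2: advance 17 -> fork_pos = 3 + 17 = 20.
Step 3: advance 2 -> fork_pos = 20 + 2 = 22.
Unwound prefix: template[0:22] = TGGAGGGGGGAGGAACCAAAGC
Complement it base by base (A<->T, C<->G), keeping left-to-right order:
  [0:5] TGGAG -> ACCTC
  [5:10] GGGGG -> CCCCC
  [10:15] AGGAA -> TCCTT
  [15:20] CCAAA -> GGTTT
  [20:22] GC -> CG
Concatenate: ACCTCCCCCCTCCTTGGTTTCG (length 22; written aligned with the template, i.e. 3'->5').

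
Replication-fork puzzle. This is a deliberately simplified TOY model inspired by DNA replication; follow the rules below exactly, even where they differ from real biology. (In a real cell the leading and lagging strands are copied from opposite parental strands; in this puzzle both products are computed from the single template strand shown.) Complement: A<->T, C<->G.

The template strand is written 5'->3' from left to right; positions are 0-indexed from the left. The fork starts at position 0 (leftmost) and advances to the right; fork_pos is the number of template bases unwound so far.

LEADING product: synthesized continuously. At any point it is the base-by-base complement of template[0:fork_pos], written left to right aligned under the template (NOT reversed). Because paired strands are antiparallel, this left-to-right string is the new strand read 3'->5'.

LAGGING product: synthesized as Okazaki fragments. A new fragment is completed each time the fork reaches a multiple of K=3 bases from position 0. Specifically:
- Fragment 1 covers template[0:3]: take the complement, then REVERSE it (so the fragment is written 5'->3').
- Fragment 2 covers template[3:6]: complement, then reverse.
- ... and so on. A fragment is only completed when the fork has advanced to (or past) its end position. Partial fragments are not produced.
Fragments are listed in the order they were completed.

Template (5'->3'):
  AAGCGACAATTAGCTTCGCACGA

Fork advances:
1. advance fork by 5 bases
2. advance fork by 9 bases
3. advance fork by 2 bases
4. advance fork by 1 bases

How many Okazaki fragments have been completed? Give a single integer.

Answer: 5

Derivation:
Step 1: advance 5 -> fork_pos = 0 + 5 = 5. Reached multiple(s) of 3: 3 -> fragment 1 completed (1 total).
Step 2: advance 9 -> fork_pos = 5 + 9 = 14. Reached multiple(s) of 3: 6, 9, 12 -> fragments 2-4 completed (4 total).
Step 3: advance 2 -> fork_pos = 14 + 2 = 16. Reached multiple(s) of 3: 15 -> fragment 5 completed (5 total).
Step 4: advance 1 -> fork_pos = 16 + 1 = 17. Next multiple of 3 is 18 (not reached); still 5 fragment(s).
Check: final fork_pos = 17; the multiples of 3 that are <= 17 are 3..15 -> 17 // 3 = 5 completed fragment(s).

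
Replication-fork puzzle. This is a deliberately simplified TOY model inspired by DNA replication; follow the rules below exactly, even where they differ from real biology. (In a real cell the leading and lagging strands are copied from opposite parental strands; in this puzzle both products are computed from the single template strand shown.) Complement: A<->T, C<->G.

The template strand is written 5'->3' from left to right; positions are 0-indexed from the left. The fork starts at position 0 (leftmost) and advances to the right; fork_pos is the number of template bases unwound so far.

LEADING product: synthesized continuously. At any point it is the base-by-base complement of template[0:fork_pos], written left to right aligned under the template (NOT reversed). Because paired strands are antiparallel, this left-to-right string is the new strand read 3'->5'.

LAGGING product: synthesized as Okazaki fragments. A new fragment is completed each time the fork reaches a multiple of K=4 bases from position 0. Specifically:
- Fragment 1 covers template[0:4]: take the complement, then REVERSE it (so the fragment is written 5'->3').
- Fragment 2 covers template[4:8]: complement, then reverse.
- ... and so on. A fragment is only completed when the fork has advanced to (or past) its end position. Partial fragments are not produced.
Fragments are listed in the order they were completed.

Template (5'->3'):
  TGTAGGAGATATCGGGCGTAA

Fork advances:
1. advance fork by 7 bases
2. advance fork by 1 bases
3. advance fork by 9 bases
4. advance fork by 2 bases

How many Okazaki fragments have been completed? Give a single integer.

Answer: 4

Derivation:
Step 1: advance 7 -> fork_pos = 0 + 7 = 7. Reached multiple(s) of 4: 4 -> fragment 1 completed (1 total).
Step 2: advance 1 -> fork_pos = 7 + 1 = 8. Reached multiple(s) of 4: 8 -> fragment 2 completed (2 total).
Step 3: advance 9 -> fork_pos = 8 + 9 = 17. Reached multiple(s) of 4: 12, 16 -> fragments 3-4 completed (4 total).
Step 4: advance 2 -> fork_pos = 17 + 2 = 19. Next multiple of 4 is 20 (not reached); still 4 fragment(s).
Check: final fork_pos = 19; the multiples of 4 that are <= 19 are 4..16 -> 19 // 4 = 4 completed fragment(s).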